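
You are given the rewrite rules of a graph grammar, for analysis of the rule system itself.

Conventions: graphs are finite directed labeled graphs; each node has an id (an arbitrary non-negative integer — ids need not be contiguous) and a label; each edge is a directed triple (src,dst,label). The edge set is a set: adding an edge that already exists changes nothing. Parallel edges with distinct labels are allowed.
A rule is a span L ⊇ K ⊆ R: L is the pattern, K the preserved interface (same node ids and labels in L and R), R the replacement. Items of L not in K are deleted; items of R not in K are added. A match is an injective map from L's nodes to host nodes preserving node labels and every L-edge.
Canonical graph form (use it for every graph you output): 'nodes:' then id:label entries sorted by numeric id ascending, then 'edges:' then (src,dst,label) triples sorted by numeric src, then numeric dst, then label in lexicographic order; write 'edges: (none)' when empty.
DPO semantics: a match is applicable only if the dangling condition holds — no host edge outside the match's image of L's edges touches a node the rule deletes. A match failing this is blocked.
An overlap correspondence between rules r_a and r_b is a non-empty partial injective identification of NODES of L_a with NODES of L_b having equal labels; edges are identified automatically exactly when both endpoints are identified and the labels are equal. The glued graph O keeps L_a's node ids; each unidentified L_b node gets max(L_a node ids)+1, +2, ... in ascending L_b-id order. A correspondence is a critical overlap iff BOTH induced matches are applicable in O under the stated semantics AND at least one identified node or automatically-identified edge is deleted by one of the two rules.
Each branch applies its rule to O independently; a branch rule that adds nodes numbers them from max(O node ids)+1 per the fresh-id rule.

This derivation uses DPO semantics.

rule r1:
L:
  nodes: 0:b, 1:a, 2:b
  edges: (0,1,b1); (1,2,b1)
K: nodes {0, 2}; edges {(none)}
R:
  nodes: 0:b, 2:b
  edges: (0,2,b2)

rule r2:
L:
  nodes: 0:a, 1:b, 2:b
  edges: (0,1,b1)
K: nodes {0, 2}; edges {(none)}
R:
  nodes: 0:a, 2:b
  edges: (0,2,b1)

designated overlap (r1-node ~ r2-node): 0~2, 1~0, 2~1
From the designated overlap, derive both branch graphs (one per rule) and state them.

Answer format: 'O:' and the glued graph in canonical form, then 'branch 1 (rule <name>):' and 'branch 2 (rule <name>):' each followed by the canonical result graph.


O:
nodes: 0:b, 1:a, 2:b
edges: (0,1,b1); (1,2,b1)
branch 1 (rule r1):
nodes: 0:b, 2:b
edges: (0,2,b2)
branch 2 (rule r2):
nodes: 0:b, 1:a
edges: (0,1,b1); (1,0,b1)


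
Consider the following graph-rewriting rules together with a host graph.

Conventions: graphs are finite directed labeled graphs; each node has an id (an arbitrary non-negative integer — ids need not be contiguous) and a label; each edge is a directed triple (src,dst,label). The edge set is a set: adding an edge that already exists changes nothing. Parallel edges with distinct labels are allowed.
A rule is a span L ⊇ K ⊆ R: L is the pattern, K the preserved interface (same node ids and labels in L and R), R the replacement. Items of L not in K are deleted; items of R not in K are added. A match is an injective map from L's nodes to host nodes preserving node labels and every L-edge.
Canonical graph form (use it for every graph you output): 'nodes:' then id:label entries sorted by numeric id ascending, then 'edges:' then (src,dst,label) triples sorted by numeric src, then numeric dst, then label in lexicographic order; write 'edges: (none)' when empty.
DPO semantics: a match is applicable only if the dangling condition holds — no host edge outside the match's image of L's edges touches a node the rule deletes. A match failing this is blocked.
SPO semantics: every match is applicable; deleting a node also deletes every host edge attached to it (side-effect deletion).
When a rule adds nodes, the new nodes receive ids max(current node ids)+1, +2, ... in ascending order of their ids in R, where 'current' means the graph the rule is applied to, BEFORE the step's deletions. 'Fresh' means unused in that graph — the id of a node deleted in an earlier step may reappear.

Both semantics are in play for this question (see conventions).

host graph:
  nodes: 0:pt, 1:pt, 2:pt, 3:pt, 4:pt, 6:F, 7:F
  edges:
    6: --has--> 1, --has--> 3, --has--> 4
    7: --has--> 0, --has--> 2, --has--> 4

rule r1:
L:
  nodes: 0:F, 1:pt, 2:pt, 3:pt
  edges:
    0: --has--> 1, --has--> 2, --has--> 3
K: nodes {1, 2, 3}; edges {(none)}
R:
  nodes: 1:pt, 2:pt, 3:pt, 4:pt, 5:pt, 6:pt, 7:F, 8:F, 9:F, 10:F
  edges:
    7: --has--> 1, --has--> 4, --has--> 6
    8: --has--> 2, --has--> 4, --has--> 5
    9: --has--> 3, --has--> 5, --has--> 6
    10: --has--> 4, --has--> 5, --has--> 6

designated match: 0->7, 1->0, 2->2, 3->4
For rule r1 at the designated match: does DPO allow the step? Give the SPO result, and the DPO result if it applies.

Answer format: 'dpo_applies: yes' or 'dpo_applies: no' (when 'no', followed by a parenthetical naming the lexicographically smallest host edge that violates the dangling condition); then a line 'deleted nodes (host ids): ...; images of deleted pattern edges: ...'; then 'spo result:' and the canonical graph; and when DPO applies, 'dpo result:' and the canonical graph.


dpo_applies: yes
deleted nodes (host ids): 7; images of deleted pattern edges: (7,0,has); (7,2,has); (7,4,has)
spo result:
nodes: 0:pt, 1:pt, 2:pt, 3:pt, 4:pt, 6:F, 8:pt, 9:pt, 10:pt, 11:F, 12:F, 13:F, 14:F
edges: (6,1,has); (6,3,has); (6,4,has); (11,0,has); (11,8,has); (11,10,has); (12,2,has); (12,8,has); (12,9,has); (13,4,has); (13,9,has); (13,10,has); (14,8,has); (14,9,has); (14,10,has)
dpo result:
nodes: 0:pt, 1:pt, 2:pt, 3:pt, 4:pt, 6:F, 8:pt, 9:pt, 10:pt, 11:F, 12:F, 13:F, 14:F
edges: (6,1,has); (6,3,has); (6,4,has); (11,0,has); (11,8,has); (11,10,has); (12,2,has); (12,8,has); (12,9,has); (13,4,has); (13,9,has); (13,10,has); (14,8,has); (14,9,has); (14,10,has)


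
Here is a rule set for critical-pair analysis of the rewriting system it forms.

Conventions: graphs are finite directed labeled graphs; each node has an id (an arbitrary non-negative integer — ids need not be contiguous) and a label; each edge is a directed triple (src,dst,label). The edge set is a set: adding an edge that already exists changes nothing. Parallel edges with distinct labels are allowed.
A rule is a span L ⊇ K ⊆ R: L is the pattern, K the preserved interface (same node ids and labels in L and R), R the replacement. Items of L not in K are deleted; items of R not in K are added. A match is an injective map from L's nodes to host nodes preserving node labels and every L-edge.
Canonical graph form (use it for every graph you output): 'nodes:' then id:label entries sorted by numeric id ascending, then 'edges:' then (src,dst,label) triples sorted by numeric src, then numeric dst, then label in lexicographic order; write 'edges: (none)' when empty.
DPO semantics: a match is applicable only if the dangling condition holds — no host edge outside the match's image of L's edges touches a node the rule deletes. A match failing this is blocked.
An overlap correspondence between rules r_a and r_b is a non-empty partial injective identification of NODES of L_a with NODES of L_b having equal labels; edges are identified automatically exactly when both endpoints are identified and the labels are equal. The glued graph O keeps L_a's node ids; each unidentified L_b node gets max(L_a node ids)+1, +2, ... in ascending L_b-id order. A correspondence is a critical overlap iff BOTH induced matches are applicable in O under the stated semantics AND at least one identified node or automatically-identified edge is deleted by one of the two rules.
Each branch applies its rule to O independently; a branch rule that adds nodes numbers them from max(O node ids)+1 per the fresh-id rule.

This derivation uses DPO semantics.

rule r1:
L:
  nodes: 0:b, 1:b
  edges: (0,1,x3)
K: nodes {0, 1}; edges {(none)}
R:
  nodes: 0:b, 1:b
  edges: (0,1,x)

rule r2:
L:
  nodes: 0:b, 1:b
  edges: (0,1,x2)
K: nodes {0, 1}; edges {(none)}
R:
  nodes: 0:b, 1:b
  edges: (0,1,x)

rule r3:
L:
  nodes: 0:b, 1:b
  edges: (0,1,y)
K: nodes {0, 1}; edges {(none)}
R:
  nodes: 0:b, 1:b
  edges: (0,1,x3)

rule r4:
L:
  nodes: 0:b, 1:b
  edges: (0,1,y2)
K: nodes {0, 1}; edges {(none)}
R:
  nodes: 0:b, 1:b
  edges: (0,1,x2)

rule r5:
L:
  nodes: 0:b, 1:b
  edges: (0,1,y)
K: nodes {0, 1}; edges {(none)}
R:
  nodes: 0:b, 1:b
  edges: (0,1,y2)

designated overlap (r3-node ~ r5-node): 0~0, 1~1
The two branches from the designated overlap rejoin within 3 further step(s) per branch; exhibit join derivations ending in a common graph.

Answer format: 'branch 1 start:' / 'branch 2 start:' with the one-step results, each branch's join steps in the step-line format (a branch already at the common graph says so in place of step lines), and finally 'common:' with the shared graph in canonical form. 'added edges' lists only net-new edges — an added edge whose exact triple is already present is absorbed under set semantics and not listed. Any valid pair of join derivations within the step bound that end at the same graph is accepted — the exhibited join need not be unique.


branch 1 start:
nodes: 0:b, 1:b
edges: (0,1,x3)
branch 2 start:
nodes: 0:b, 1:b
edges: (0,1,y2)
branch 1 step 1: rule r1; match: 0->0, 1->1; deleted nodes (none); deleted edges (0,1,x3); added nodes (none); added edges (0,1,x); result: nodes: 0:b, 1:b edges: (0,1,x)
branch 2 step 1: rule r4; match: 0->0, 1->1; deleted nodes (none); deleted edges (0,1,y2); added nodes (none); added edges (0,1,x2); result: nodes: 0:b, 1:b edges: (0,1,x2)
branch 2 step 2: rule r2; match: 0->0, 1->1; deleted nodes (none); deleted edges (0,1,x2); added nodes (none); added edges (0,1,x); result: nodes: 0:b, 1:b edges: (0,1,x)
common:
nodes: 0:b, 1:b
edges: (0,1,x)


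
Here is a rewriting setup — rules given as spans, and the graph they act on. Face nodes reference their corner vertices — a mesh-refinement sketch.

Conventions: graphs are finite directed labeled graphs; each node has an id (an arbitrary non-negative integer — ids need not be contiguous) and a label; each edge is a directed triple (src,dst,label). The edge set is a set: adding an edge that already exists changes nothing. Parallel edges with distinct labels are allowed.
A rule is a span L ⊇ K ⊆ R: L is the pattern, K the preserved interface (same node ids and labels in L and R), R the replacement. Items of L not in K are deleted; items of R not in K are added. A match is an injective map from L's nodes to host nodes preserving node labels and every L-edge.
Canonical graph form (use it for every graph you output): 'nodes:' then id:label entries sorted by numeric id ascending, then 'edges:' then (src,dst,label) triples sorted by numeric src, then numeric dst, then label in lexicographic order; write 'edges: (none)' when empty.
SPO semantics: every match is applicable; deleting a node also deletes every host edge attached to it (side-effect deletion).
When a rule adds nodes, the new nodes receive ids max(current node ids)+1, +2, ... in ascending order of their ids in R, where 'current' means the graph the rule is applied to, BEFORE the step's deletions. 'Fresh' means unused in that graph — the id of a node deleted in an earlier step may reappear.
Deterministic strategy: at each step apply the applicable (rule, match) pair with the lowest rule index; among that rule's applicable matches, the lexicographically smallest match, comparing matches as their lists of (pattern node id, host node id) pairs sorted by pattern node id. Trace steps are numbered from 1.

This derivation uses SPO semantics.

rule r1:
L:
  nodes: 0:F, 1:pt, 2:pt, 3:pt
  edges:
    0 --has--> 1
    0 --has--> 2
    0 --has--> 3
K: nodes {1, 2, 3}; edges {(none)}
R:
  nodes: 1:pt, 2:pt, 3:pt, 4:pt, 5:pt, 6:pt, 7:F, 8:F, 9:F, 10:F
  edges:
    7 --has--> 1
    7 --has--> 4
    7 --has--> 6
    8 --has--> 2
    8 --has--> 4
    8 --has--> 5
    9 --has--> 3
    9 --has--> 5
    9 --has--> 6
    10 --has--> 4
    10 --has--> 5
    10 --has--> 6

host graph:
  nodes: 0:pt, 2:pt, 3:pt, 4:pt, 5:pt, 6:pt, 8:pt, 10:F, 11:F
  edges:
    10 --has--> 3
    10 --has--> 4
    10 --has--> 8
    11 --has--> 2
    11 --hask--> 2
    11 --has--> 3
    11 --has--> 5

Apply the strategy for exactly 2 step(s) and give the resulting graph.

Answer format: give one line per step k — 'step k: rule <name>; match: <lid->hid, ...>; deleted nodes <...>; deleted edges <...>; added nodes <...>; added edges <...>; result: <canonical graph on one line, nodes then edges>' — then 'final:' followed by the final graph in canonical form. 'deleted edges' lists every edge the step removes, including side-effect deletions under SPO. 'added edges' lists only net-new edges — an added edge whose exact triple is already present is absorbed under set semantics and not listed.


step 1: rule r1; match: 0->10, 1->3, 2->4, 3->8; deleted nodes 10; deleted edges (10,3,has); (10,4,has); (10,8,has); added nodes 12, 13, 14, 15, 16, 17, 18; added edges (15,3,has); (15,12,has); (15,14,has); (16,4,has); (16,12,has); (16,13,has); (17,8,has); (17,13,has); (17,14,has); (18,12,has); (18,13,has); (18,14,has); result: nodes: 0:pt, 2:pt, 3:pt, 4:pt, 5:pt, 6:pt, 8:pt, 11:F, 12:pt, 13:pt, 14:pt, 15:F, 16:F, 17:F, 18:F edges: (11,2,has); (11,2,hask); (11,3,has); (11,5,has); (15,3,has); (15,12,has); (15,14,has); (16,4,has); (16,12,has); (16,13,has); (17,8,has); (17,13,has); (17,14,has); (18,12,has); (18,13,has); (18,14,has)
step 2: rule r1; match: 0->11, 1->2, 2->3, 3->5; deleted nodes 11; deleted edges (11,2,has); (11,2,hask); (11,3,has); (11,5,has); added nodes 19, 20, 21, 22, 23, 24, 25; added edges (22,2,has); (22,19,has); (22,21,has); (23,3,has); (23,19,has); (23,20,has); (24,5,has); (24,20,has); (24,21,has); (25,19,has); (25,20,has); (25,21,has); result: nodes: 0:pt, 2:pt, 3:pt, 4:pt, 5:pt, 6:pt, 8:pt, 12:pt, 13:pt, 14:pt, 15:F, 16:F, 17:F, 18:F, 19:pt, 20:pt, 21:pt, 22:F, 23:F, 24:F, 25:F edges: (15,3,has); (15,12,has); (15,14,has); (16,4,has); (16,12,has); (16,13,has); (17,8,has); (17,13,has); (17,14,has); (18,12,has); (18,13,has); (18,14,has); (22,2,has); (22,19,has); (22,21,has); (23,3,has); (23,19,has); (23,20,has); (24,5,has); (24,20,has); (24,21,has); (25,19,has); (25,20,has); (25,21,has)
final:
nodes: 0:pt, 2:pt, 3:pt, 4:pt, 5:pt, 6:pt, 8:pt, 12:pt, 13:pt, 14:pt, 15:F, 16:F, 17:F, 18:F, 19:pt, 20:pt, 21:pt, 22:F, 23:F, 24:F, 25:F
edges: (15,3,has); (15,12,has); (15,14,has); (16,4,has); (16,12,has); (16,13,has); (17,8,has); (17,13,has); (17,14,has); (18,12,has); (18,13,has); (18,14,has); (22,2,has); (22,19,has); (22,21,has); (23,3,has); (23,19,has); (23,20,has); (24,5,has); (24,20,has); (24,21,has); (25,19,has); (25,20,has); (25,21,has)


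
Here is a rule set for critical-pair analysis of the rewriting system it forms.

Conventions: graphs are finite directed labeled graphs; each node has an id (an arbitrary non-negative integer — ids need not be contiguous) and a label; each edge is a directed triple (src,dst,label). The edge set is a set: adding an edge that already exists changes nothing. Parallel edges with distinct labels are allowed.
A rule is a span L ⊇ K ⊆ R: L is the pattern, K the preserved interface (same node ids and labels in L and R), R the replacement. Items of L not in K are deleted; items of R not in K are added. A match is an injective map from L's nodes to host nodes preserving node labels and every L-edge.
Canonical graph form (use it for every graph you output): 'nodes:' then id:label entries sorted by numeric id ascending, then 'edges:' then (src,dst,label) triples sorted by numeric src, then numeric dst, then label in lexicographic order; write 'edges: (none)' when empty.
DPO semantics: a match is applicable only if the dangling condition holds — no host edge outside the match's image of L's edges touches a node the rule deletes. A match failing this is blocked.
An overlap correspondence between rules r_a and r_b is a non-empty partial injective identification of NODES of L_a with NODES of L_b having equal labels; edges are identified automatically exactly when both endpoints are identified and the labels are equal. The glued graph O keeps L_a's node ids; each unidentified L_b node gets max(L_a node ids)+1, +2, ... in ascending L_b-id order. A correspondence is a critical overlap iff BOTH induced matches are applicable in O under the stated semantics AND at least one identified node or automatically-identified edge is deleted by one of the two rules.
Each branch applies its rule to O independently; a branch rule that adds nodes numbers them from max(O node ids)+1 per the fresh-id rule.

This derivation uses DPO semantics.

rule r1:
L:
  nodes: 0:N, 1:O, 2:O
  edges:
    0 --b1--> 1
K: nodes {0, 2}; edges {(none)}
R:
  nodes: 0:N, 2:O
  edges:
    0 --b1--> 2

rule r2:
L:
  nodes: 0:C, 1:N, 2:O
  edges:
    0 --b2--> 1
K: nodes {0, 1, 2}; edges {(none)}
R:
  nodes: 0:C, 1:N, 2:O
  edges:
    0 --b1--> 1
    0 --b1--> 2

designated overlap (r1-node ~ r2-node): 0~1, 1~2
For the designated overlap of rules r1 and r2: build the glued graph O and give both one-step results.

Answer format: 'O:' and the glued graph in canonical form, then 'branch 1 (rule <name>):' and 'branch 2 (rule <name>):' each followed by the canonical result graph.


O:
nodes: 0:N, 1:O, 2:O, 3:C
edges: (0,1,b1); (3,0,b2)
branch 1 (rule r1):
nodes: 0:N, 2:O, 3:C
edges: (0,2,b1); (3,0,b2)
branch 2 (rule r2):
nodes: 0:N, 1:O, 2:O, 3:C
edges: (0,1,b1); (3,0,b1); (3,1,b1)


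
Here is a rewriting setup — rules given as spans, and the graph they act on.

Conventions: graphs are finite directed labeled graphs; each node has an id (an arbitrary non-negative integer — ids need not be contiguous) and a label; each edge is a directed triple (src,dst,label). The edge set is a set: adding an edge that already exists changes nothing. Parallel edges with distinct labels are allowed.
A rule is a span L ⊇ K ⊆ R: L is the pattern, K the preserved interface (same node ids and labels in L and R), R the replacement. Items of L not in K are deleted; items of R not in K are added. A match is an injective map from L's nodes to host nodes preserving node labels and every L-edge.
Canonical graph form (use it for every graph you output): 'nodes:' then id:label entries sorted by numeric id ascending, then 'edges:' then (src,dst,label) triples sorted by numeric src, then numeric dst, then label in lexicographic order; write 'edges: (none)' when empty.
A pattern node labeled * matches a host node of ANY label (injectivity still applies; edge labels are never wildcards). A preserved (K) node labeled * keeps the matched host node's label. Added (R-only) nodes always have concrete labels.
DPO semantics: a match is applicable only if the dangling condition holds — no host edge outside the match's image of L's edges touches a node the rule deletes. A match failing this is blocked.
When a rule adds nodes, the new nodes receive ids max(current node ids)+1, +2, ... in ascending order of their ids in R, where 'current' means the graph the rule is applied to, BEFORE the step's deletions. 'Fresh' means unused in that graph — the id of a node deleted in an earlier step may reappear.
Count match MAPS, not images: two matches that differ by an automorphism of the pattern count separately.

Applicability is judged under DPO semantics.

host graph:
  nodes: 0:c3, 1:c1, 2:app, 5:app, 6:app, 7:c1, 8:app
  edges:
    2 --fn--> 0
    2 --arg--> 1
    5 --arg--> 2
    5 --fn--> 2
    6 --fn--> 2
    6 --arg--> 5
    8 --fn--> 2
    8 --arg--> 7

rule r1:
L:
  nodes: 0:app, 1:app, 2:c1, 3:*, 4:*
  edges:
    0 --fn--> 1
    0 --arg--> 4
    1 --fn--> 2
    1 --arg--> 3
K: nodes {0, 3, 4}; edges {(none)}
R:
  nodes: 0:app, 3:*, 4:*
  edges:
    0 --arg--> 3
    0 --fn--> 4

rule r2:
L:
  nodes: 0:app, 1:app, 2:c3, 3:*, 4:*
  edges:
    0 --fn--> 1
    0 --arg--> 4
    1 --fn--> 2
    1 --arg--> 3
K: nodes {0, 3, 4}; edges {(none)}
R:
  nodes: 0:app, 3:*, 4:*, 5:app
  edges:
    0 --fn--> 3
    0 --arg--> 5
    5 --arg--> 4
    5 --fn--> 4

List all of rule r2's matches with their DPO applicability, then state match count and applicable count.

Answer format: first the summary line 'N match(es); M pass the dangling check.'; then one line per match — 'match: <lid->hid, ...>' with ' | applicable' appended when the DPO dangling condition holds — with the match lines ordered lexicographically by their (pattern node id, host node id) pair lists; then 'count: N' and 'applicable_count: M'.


2 match(es); 0 pass the dangling check.
match: 0->6, 1->2, 2->0, 3->1, 4->5
match: 0->8, 1->2, 2->0, 3->1, 4->7
count: 2
applicable_count: 0


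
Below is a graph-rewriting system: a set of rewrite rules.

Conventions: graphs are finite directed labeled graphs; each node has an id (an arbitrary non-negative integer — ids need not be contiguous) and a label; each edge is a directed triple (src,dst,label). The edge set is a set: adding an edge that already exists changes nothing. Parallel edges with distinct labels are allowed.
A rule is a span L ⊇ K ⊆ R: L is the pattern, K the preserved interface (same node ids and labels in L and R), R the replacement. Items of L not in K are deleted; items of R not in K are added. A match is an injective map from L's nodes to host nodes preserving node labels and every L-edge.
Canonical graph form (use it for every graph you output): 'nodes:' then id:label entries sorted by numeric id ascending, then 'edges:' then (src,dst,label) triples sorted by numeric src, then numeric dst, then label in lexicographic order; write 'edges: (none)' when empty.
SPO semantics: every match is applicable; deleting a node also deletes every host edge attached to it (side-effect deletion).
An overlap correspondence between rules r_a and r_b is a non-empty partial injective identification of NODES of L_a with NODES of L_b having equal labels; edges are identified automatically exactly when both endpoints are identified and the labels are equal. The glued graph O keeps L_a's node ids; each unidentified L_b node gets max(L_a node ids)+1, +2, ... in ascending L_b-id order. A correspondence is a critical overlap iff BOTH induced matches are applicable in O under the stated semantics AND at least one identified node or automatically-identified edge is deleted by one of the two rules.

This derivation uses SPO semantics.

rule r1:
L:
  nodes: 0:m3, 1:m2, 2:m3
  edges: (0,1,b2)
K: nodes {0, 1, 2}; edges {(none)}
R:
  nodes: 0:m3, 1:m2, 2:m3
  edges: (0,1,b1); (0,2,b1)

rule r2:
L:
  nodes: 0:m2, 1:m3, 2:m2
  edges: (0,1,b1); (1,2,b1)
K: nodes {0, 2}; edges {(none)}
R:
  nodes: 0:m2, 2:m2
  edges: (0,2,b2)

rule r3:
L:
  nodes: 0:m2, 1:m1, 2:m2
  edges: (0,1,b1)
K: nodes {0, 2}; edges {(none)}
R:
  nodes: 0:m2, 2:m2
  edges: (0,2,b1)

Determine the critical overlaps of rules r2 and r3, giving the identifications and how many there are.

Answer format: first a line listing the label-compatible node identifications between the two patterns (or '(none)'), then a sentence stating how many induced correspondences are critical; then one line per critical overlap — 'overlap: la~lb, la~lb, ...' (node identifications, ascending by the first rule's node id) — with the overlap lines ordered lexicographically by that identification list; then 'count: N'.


label-compatible node identifications between L(r2) and L(r3): 0~0, 0~2, 2~0, 2~2
0 of the induced correspondences are critical overlaps of r2 and r3.
count: 0


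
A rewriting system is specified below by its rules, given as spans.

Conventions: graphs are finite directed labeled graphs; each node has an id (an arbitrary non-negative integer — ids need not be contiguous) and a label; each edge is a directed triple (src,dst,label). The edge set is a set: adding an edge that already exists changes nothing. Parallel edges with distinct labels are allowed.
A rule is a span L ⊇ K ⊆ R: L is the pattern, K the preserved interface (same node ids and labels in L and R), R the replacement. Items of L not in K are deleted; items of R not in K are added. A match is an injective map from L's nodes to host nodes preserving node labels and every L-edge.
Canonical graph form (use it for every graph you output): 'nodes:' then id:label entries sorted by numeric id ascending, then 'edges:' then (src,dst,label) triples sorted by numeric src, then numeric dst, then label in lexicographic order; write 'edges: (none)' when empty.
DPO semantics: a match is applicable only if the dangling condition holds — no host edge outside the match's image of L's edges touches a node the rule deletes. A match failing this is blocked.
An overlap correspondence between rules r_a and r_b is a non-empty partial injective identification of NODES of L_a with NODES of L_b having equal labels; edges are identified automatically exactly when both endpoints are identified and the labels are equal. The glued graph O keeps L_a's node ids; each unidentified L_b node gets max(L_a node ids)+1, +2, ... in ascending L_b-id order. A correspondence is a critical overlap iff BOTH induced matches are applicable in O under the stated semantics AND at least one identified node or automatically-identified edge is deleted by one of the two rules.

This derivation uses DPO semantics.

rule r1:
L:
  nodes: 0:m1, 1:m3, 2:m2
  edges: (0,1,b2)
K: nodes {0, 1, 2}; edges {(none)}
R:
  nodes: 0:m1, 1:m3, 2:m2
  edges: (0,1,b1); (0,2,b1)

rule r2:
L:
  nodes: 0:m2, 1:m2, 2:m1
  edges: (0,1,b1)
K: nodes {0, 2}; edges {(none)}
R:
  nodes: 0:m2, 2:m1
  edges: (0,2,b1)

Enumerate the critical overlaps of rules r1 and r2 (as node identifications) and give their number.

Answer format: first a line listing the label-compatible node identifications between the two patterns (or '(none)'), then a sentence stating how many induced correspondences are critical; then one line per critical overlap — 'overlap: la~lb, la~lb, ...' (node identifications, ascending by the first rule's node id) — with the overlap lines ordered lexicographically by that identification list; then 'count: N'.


label-compatible node identifications between L(r1) and L(r2): 0~2, 2~0, 2~1
2 of the induced correspondences are critical overlaps of r1 and r2.
overlap: 0~2, 2~1
overlap: 2~1
count: 2


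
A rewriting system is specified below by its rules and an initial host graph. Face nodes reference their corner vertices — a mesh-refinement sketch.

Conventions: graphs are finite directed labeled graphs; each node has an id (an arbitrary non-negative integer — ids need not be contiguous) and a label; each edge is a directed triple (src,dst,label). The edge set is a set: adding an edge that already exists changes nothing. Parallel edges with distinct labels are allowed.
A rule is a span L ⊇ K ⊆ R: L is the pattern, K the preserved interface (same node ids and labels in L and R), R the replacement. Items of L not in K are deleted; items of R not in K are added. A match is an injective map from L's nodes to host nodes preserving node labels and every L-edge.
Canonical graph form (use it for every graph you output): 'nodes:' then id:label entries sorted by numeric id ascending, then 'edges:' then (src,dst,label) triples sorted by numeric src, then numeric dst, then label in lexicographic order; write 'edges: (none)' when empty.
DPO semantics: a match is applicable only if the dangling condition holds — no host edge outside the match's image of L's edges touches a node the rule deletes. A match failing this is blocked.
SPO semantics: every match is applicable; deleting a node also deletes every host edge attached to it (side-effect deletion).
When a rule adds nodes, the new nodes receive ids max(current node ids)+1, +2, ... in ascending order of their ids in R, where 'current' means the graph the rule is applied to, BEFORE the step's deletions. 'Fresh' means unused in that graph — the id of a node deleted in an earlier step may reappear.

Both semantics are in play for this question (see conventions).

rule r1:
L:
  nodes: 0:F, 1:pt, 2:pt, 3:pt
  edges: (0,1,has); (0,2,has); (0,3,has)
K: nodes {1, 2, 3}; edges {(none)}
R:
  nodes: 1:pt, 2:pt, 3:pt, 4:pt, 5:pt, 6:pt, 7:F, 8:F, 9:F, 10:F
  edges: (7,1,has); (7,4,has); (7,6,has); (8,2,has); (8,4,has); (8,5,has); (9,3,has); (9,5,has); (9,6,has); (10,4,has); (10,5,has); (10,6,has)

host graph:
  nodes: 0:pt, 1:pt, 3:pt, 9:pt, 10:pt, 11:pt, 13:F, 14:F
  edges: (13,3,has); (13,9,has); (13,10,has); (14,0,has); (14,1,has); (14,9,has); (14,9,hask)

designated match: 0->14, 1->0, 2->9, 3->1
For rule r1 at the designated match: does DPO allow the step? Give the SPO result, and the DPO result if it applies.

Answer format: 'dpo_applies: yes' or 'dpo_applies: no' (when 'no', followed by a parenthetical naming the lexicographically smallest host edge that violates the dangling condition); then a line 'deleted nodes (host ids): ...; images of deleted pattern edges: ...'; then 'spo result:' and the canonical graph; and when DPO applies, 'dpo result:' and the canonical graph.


dpo_applies: no
(the rule deletes node 14, which keeps host edge (14,9,hask) outside the match image — the dangling condition fails, DPO blocks; SPO proceeds and side-deletes such edges)
deleted nodes (host ids): 14; images of deleted pattern edges: (14,0,has); (14,1,has); (14,9,has)
spo result:
nodes: 0:pt, 1:pt, 3:pt, 9:pt, 10:pt, 11:pt, 13:F, 15:pt, 16:pt, 17:pt, 18:F, 19:F, 20:F, 21:F
edges: (13,3,has); (13,9,has); (13,10,has); (18,0,has); (18,15,has); (18,17,has); (19,9,has); (19,15,has); (19,16,has); (20,1,has); (20,16,has); (20,17,has); (21,15,has); (21,16,has); (21,17,has)


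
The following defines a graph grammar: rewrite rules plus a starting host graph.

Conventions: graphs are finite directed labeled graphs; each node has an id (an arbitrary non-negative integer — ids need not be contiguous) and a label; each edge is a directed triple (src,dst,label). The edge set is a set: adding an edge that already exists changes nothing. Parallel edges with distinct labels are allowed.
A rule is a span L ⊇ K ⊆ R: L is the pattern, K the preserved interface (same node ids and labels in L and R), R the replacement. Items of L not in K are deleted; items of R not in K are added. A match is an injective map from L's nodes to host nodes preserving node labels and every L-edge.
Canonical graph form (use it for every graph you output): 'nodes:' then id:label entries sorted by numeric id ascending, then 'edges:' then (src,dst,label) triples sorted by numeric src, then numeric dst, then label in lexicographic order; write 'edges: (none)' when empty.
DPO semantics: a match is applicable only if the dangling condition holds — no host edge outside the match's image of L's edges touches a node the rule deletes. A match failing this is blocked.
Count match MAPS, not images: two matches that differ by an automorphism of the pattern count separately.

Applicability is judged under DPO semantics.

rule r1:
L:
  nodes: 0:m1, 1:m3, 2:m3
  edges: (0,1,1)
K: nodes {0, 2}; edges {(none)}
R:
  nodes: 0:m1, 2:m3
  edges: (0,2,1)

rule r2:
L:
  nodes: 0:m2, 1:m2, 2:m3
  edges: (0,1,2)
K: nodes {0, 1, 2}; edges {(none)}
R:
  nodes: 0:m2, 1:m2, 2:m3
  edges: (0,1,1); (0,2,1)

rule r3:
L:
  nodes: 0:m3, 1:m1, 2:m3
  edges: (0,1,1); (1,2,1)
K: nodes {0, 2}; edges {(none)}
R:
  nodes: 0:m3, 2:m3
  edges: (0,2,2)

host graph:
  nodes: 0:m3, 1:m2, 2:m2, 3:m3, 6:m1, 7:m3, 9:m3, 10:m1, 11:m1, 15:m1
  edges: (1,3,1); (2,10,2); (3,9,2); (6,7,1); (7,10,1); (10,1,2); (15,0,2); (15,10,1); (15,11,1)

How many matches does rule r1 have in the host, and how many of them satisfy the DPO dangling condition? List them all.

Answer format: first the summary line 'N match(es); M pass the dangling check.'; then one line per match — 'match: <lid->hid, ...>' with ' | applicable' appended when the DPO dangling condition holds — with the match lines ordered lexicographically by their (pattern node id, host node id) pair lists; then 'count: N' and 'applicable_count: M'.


3 match(es); 0 pass the dangling check.
match: 0->6, 1->7, 2->0
match: 0->6, 1->7, 2->3
match: 0->6, 1->7, 2->9
count: 3
applicable_count: 0


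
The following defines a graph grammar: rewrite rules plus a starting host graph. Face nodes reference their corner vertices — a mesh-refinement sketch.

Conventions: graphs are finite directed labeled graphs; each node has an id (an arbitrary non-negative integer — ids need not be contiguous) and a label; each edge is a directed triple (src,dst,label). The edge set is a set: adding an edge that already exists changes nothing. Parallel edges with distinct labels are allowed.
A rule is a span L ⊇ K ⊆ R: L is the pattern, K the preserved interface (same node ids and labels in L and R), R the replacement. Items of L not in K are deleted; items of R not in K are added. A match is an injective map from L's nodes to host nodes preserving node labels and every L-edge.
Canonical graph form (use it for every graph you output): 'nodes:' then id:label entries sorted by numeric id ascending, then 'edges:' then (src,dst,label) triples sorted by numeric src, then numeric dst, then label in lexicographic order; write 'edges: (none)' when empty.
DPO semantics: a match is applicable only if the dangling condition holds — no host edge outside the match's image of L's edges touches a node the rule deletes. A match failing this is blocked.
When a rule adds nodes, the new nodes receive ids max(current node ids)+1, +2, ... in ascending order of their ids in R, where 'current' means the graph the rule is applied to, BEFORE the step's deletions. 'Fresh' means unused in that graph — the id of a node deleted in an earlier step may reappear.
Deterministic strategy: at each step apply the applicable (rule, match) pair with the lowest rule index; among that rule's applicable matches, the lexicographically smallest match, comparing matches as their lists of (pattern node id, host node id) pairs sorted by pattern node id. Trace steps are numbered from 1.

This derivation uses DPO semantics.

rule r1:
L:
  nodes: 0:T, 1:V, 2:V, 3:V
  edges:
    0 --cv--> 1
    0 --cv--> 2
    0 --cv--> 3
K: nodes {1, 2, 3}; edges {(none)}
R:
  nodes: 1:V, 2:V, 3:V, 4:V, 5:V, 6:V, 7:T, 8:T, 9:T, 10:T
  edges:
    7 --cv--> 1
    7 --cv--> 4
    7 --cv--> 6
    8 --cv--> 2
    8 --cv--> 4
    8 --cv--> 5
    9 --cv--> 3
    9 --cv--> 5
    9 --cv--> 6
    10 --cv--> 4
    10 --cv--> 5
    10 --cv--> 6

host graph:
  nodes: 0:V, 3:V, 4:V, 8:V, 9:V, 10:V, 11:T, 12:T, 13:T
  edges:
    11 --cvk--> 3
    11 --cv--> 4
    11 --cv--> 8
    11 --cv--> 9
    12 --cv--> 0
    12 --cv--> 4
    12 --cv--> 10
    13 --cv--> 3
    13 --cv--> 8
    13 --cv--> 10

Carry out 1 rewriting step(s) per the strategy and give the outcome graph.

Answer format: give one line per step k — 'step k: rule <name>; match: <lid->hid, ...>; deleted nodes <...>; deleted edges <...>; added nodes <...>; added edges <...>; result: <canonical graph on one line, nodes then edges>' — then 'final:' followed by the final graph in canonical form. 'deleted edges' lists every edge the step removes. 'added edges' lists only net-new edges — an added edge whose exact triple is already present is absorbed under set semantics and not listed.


step 1: rule r1; match: 0->12, 1->0, 2->4, 3->10; deleted nodes 12; deleted edges (12,0,cv); (12,4,cv); (12,10,cv); added nodes 14, 15, 16, 17, 18, 19, 20; added edges (17,0,cv); (17,14,cv); (17,16,cv); (18,4,cv); (18,14,cv); (18,15,cv); (19,10,cv); (19,15,cv); (19,16,cv); (20,14,cv); (20,15,cv); (20,16,cv); result: nodes: 0:V, 3:V, 4:V, 8:V, 9:V, 10:V, 11:T, 13:T, 14:V, 15:V, 16:V, 17:T, 18:T, 19:T, 20:T edges: (11,3,cvk); (11,4,cv); (11,8,cv); (11,9,cv); (13,3,cv); (13,8,cv); (13,10,cv); (17,0,cv); (17,14,cv); (17,16,cv); (18,4,cv); (18,14,cv); (18,15,cv); (19,10,cv); (19,15,cv); (19,16,cv); (20,14,cv); (20,15,cv); (20,16,cv)
final:
nodes: 0:V, 3:V, 4:V, 8:V, 9:V, 10:V, 11:T, 13:T, 14:V, 15:V, 16:V, 17:T, 18:T, 19:T, 20:T
edges: (11,3,cvk); (11,4,cv); (11,8,cv); (11,9,cv); (13,3,cv); (13,8,cv); (13,10,cv); (17,0,cv); (17,14,cv); (17,16,cv); (18,4,cv); (18,14,cv); (18,15,cv); (19,10,cv); (19,15,cv); (19,16,cv); (20,14,cv); (20,15,cv); (20,16,cv)


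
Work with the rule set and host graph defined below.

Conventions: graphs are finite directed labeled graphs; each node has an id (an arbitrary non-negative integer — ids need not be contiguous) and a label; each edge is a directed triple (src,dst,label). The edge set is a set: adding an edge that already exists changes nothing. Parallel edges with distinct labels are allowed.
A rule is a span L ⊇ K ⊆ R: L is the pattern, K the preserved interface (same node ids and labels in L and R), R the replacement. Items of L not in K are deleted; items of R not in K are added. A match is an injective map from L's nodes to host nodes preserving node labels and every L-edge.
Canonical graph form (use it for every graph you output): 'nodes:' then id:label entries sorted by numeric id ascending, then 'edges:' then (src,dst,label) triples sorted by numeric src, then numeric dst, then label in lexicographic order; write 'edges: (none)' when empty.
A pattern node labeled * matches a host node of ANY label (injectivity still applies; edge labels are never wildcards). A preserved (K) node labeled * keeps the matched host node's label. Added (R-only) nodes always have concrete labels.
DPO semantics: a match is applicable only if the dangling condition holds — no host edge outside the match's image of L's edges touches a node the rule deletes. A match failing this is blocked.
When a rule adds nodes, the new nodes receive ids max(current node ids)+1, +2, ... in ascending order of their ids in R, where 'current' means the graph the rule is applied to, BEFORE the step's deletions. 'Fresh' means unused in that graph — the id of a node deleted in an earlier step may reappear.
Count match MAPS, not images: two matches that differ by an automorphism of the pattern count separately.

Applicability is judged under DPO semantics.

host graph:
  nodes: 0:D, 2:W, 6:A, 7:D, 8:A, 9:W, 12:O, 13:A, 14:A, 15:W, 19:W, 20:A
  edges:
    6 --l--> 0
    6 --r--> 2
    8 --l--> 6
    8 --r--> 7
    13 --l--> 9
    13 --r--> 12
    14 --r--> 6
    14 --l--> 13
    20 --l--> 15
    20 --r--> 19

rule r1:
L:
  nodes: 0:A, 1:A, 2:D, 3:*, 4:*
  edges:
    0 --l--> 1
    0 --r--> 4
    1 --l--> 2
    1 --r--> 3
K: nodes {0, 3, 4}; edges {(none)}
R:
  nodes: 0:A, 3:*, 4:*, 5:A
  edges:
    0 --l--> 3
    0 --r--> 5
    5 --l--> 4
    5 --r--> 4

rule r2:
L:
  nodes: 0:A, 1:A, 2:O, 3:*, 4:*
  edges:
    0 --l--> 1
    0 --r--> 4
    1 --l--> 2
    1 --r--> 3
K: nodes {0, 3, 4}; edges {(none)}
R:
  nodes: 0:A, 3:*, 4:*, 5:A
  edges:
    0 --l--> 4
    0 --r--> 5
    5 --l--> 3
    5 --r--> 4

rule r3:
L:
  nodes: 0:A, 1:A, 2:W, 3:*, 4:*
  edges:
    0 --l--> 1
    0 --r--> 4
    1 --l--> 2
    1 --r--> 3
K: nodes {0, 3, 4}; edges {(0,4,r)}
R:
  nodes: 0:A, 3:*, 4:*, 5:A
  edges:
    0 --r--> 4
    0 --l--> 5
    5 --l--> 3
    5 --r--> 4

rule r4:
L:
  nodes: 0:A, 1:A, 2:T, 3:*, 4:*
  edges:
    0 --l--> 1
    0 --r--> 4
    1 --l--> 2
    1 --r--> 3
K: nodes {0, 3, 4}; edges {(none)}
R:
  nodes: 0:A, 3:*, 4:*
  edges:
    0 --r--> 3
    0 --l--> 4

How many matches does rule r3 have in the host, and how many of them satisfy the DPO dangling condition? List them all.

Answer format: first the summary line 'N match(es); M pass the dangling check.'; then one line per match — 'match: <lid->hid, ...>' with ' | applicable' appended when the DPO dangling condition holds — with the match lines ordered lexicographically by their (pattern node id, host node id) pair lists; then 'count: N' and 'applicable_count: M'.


1 match(es); 1 pass the dangling check.
match: 0->14, 1->13, 2->9, 3->12, 4->6 | applicable
count: 1
applicable_count: 1


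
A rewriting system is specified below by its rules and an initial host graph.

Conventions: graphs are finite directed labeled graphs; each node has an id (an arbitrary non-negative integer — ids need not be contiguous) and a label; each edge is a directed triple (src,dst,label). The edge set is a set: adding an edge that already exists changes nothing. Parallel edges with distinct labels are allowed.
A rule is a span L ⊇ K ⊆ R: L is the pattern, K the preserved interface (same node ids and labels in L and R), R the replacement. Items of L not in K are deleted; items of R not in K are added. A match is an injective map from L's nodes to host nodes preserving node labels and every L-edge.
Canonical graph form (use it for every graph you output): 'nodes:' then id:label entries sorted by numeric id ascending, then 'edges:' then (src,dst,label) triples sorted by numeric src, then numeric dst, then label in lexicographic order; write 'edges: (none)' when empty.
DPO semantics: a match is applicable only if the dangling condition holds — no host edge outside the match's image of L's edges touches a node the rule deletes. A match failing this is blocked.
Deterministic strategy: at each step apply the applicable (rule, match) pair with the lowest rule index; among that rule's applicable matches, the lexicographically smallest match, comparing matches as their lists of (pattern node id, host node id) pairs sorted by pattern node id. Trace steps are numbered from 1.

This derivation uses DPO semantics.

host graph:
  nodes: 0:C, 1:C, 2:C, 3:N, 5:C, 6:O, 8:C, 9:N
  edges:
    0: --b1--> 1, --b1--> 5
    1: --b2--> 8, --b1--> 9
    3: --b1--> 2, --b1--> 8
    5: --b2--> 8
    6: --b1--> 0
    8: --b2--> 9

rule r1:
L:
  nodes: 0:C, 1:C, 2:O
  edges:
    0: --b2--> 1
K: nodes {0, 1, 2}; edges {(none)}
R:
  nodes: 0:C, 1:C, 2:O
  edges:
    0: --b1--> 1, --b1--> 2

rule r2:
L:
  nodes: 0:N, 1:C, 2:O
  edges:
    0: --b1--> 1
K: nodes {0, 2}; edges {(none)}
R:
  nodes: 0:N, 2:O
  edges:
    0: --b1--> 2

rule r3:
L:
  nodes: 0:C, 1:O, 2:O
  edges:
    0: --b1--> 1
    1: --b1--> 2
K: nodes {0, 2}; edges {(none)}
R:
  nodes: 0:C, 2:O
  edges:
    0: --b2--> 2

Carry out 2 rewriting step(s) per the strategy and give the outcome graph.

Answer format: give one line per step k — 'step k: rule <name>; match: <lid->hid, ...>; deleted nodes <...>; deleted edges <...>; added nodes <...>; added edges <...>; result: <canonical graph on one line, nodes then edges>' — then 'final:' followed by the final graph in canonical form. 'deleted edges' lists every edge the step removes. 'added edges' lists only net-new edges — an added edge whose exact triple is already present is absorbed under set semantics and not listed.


step 1: rule r1; match: 0->1, 1->8, 2->6; deleted nodes (none); deleted edges (1,8,b2); added nodes (none); added edges (1,6,b1); (1,8,b1); result: nodes: 0:C, 1:C, 2:C, 3:N, 5:C, 6:O, 8:C, 9:N edges: (0,1,b1); (0,5,b1); (1,6,b1); (1,8,b1); (1,9,b1); (3,2,b1); (3,8,b1); (5,8,b2); (6,0,b1); (8,9,b2)
step 2: rule r1; match: 0->5, 1->8, 2->6; deleted nodes (none); deleted edges (5,8,b2); added nodes (none); added edges (5,6,b1); (5,8,b1); result: nodes: 0:C, 1:C, 2:C, 3:N, 5:C, 6:O, 8:C, 9:N edges: (0,1,b1); (0,5,b1); (1,6,b1); (1,8,b1); (1,9,b1); (3,2,b1); (3,8,b1); (5,6,b1); (5,8,b1); (6,0,b1); (8,9,b2)
final:
nodes: 0:C, 1:C, 2:C, 3:N, 5:C, 6:O, 8:C, 9:N
edges: (0,1,b1); (0,5,b1); (1,6,b1); (1,8,b1); (1,9,b1); (3,2,b1); (3,8,b1); (5,6,b1); (5,8,b1); (6,0,b1); (8,9,b2)
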